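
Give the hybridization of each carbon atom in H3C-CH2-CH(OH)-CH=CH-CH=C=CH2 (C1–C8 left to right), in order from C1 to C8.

C1 sp3, C2 sp3, C3 sp3, C4 sp2, C5 sp2, C6 sp2, C7 sp, C8 sp2

C1 — 4 σ bonds. Steric number 4, so sp3.
C2 carries 4 σ bonds, giving a steric number of 4, so it is sp3.
C3: 4 σ bonds; 4 regions of electron density → sp3.
C4 is sp2: 3 σ bonds, plus one π bond, 3 electron-density regions.
C5 — 3 σ bonds, plus one π bond. Steric number 3, so sp2.
C6 carries 3 σ bonds, plus one π bond, giving a steric number of 3, so it is sp2.
C7: 2 σ bonds, plus two π bonds; 2 regions of electron density → sp.
C8 (3 σ bonds, plus one π bond) has steric number 3: sp2.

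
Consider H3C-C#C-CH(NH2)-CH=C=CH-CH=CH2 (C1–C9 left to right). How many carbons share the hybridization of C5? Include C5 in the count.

C5 is sp2 (one π bond).
C1: sp3
C2: sp
C3: sp
C4: sp3
C5: sp2 ✓
C6: sp
C7: sp2 ✓
C8: sp2 ✓
C9: sp2 ✓
4 carbons are sp2.

4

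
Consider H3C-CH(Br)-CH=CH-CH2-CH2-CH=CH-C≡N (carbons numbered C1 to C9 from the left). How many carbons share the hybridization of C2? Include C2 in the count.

C2 is sp3 (only σ bonds).
C1: sp3 ✓
C2: sp3 ✓
C3: sp2
C4: sp2
C5: sp3 ✓
C6: sp3 ✓
C7: sp2
C8: sp2
C9: sp
4 carbons are sp3.

4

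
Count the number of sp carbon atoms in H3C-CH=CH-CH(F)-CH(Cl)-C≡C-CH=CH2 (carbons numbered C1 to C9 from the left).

C1: sp3
C2: sp2
C3: sp2
C4: sp3
C5: sp3
C6: sp ✓
C7: sp ✓
C8: sp2
C9: sp2
C6, C7 → 2 sp carbons.

2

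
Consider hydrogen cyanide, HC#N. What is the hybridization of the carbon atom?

sp

The carbon atom: 2 σ bonds, plus two π bonds — 2 electron domains, sp.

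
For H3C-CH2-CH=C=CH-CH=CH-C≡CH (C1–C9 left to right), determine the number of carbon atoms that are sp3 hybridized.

2

C1: sp3 ✓
C2: sp3 ✓
C3: sp2
C4: sp
C5: sp2
C6: sp2
C7: sp2
C8: sp
C9: sp
C1, C2 → 2 sp3 carbons.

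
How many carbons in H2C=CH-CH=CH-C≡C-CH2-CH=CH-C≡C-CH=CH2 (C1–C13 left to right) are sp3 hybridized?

1

C1: sp2
C2: sp2
C3: sp2
C4: sp2
C5: sp
C6: sp
C7: sp3 ✓
C8: sp2
C9: sp2
C10: sp
C11: sp
C12: sp2
C13: sp2
C7 → 1 sp3 carbon.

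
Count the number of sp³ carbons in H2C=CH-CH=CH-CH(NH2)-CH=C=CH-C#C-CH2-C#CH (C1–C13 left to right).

2

C1: sp2
C2: sp2
C3: sp2
C4: sp2
C5: sp3 ✓
C6: sp2
C7: sp
C8: sp2
C9: sp
C10: sp
C11: sp3 ✓
C12: sp
C13: sp
C5, C11 → 2 sp3 carbons.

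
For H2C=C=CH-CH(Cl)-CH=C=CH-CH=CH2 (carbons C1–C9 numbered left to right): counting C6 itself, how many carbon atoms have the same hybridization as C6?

C6 is sp (two π bonds).
C1: sp2
C2: sp ✓
C3: sp2
C4: sp3
C5: sp2
C6: sp ✓
C7: sp2
C8: sp2
C9: sp2
2 carbons are sp.

2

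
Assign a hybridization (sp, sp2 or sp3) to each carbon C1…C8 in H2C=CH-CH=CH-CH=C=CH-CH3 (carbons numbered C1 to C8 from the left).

C1 (3 σ bonds, plus one π bond) has steric number 3: sp2.
C2 — 3 σ bonds, plus one π bond. Steric number 3, so sp2.
C3 has 3 σ bonds, plus one π bond: steric number 3 → sp2.
C4 (3 σ bonds, plus one π bond) has steric number 3: sp2.
C5: 3 σ bonds, plus one π bond — 3 electron domains, sp2.
C6 carries 2 σ bonds, plus two π bonds, giving a steric number of 2, so it is sp.
C7 — 3 σ bonds, plus one π bond. Steric number 3, so sp2.
C8: 4 σ bonds; 4 regions of electron density → sp3.

C1 sp2, C2 sp2, C3 sp2, C4 sp2, C5 sp2, C6 sp, C7 sp2, C8 sp3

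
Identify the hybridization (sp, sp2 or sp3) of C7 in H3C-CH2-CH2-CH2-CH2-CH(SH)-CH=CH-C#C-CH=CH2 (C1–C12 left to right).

sp2

C7 — 3 σ bonds, plus one π bond. Steric number 3, so sp2.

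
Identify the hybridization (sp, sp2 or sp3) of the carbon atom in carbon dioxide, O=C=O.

Two σ bonds, two π bonds → steric number 2 → sp.

sp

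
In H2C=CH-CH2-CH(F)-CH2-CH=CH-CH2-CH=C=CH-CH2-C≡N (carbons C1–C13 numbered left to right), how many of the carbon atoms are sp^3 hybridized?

C1: sp2
C2: sp2
C3: sp3 ✓
C4: sp3 ✓
C5: sp3 ✓
C6: sp2
C7: sp2
C8: sp3 ✓
C9: sp2
C10: sp
C11: sp2
C12: sp3 ✓
C13: sp
C3, C4, C5, C8, C12 → 5 sp3 carbons.

5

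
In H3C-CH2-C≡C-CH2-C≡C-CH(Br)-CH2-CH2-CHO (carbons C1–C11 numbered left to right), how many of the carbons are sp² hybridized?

C1: sp3
C2: sp3
C3: sp
C4: sp
C5: sp3
C6: sp
C7: sp
C8: sp3
C9: sp3
C10: sp3
C11: sp2 ✓
C11 → 1 sp2 carbon.

1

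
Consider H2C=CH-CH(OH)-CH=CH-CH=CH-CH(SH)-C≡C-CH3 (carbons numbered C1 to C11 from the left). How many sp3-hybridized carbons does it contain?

C1: sp2
C2: sp2
C3: sp3 ✓
C4: sp2
C5: sp2
C6: sp2
C7: sp2
C8: sp3 ✓
C9: sp
C10: sp
C11: sp3 ✓
C3, C8, C11 → 3 sp3 carbons.

3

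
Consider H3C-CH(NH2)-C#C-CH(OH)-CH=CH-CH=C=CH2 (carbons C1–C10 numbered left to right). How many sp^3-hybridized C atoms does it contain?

3

C1: sp3 ✓
C2: sp3 ✓
C3: sp
C4: sp
C5: sp3 ✓
C6: sp2
C7: sp2
C8: sp2
C9: sp
C10: sp2
C1, C2, C5 → 3 sp3 carbons.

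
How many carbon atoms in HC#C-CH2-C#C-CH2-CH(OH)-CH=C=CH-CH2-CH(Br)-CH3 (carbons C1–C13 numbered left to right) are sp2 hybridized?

C1: sp
C2: sp
C3: sp3
C4: sp
C5: sp
C6: sp3
C7: sp3
C8: sp2 ✓
C9: sp
C10: sp2 ✓
C11: sp3
C12: sp3
C13: sp3
C8, C10 → 2 sp2 carbons.

2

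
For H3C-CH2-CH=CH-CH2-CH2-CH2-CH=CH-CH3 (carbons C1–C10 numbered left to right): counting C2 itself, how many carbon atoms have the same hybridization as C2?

C2 is sp3 (only σ bonds).
C1: sp3 ✓
C2: sp3 ✓
C3: sp2
C4: sp2
C5: sp3 ✓
C6: sp3 ✓
C7: sp3 ✓
C8: sp2
C9: sp2
C10: sp3 ✓
6 carbons are sp3.

6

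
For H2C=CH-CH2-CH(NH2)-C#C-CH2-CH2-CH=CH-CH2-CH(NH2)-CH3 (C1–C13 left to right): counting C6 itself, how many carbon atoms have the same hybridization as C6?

2

C6 is sp (two π bonds).
C1: sp2
C2: sp2
C3: sp3
C4: sp3
C5: sp ✓
C6: sp ✓
C7: sp3
C8: sp3
C9: sp2
C10: sp2
C11: sp3
C12: sp3
C13: sp3
2 carbons are sp.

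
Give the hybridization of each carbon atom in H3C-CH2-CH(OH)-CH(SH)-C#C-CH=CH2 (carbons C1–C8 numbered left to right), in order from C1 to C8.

C1 is sp3: 4 σ bonds, 4 electron-density regions.
C2: 4 σ bonds — 4 electron domains, sp3.
C3 — 4 σ bonds. Steric number 4, so sp3.
C4: 4 σ bonds; 4 regions of electron density → sp3.
C5 is sp: 2 σ bonds, plus two π bonds, 2 electron-density regions.
C6 (2 σ bonds, plus two π bonds) has steric number 2: sp.
C7 (3 σ bonds, plus one π bond) has steric number 3: sp2.
C8 has 3 σ bonds, plus one π bond: steric number 3 → sp2.

C1 sp3, C2 sp3, C3 sp3, C4 sp3, C5 sp, C6 sp, C7 sp2, C8 sp2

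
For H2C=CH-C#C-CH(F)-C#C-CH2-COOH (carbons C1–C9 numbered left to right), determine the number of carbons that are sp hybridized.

4

C1: sp2
C2: sp2
C3: sp ✓
C4: sp ✓
C5: sp3
C6: sp ✓
C7: sp ✓
C8: sp3
C9: sp2
C3, C4, C6, C7 → 4 sp carbons.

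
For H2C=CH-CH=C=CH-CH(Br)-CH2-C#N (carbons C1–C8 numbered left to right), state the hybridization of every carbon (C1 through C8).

C1 sp2, C2 sp2, C3 sp2, C4 sp, C5 sp2, C6 sp3, C7 sp3, C8 sp

C1: 3 σ bonds, plus one π bond — 3 electron domains, sp2.
C2: 3 σ bonds, plus one π bond — 3 electron domains, sp2.
C3 (3 σ bonds, plus one π bond) has steric number 3: sp2.
C4: 2 σ bonds, plus two π bonds; 2 regions of electron density → sp.
C5 — 3 σ bonds, plus one π bond. Steric number 3, so sp2.
C6 — 4 σ bonds. Steric number 4, so sp3.
C7 has 4 σ bonds: steric number 4 → sp3.
C8 is sp: 2 σ bonds, plus two π bonds, 2 electron-density regions.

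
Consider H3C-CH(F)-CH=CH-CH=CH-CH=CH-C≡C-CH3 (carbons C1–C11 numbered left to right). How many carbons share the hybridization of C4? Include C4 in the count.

C4 is sp2 (one π bond).
C1: sp3
C2: sp3
C3: sp2 ✓
C4: sp2 ✓
C5: sp2 ✓
C6: sp2 ✓
C7: sp2 ✓
C8: sp2 ✓
C9: sp
C10: sp
C11: sp3
6 carbons are sp2.

6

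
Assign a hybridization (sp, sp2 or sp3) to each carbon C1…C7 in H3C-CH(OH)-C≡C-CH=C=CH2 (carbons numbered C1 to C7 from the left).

C1 sp3, C2 sp3, C3 sp, C4 sp, C5 sp2, C6 sp, C7 sp2

C1 (4 σ bonds) has steric number 4: sp3.
C2 — 4 σ bonds. Steric number 4, so sp3.
C3 has 2 σ bonds, plus two π bonds: steric number 2 → sp.
C4 has 2 σ bonds, plus two π bonds: steric number 2 → sp.
C5: 3 σ bonds, plus one π bond; 3 regions of electron density → sp2.
C6 has 2 σ bonds, plus two π bonds: steric number 2 → sp.
C7 carries 3 σ bonds, plus one π bond, giving a steric number of 3, so it is sp2.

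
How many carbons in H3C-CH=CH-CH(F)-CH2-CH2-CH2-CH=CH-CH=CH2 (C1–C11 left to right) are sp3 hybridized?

5

C1: sp3 ✓
C2: sp2
C3: sp2
C4: sp3 ✓
C5: sp3 ✓
C6: sp3 ✓
C7: sp3 ✓
C8: sp2
C9: sp2
C10: sp2
C11: sp2
C1, C4, C5, C6, C7 → 5 sp3 carbons.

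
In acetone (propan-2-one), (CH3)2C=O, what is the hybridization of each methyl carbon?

sp3

Each methyl carbon has 4 σ bonds: steric number 4 → sp3.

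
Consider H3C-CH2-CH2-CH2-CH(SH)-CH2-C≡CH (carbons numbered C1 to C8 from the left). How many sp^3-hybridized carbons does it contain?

6

C1: sp3 ✓
C2: sp3 ✓
C3: sp3 ✓
C4: sp3 ✓
C5: sp3 ✓
C6: sp3 ✓
C7: sp
C8: sp
C1, C2, C3, C4, C5, C6 → 6 sp3 carbons.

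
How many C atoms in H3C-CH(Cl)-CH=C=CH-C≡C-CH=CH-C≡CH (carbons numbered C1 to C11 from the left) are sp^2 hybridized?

C1: sp3
C2: sp3
C3: sp2 ✓
C4: sp
C5: sp2 ✓
C6: sp
C7: sp
C8: sp2 ✓
C9: sp2 ✓
C10: sp
C11: sp
C3, C5, C8, C9 → 4 sp2 carbons.

4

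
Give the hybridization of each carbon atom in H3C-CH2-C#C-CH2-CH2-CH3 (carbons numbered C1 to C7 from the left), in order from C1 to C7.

C1 sp3, C2 sp3, C3 sp, C4 sp, C5 sp3, C6 sp3, C7 sp3

C1 is sp3: 4 σ bonds, 4 electron-density regions.
C2: 4 σ bonds — 4 electron domains, sp3.
C3: 2 σ bonds, plus two π bonds — 2 electron domains, sp.
C4 — 2 σ bonds, plus two π bonds. Steric number 2, so sp.
C5 — 4 σ bonds. Steric number 4, so sp3.
C6 carries 4 σ bonds, giving a steric number of 4, so it is sp3.
C7 (4 σ bonds) has steric number 4: sp3.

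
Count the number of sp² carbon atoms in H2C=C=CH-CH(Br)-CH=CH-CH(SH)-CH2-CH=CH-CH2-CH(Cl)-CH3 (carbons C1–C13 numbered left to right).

6

C1: sp2 ✓
C2: sp
C3: sp2 ✓
C4: sp3
C5: sp2 ✓
C6: sp2 ✓
C7: sp3
C8: sp3
C9: sp2 ✓
C10: sp2 ✓
C11: sp3
C12: sp3
C13: sp3
C1, C3, C5, C6, C9, C10 → 6 sp2 carbons.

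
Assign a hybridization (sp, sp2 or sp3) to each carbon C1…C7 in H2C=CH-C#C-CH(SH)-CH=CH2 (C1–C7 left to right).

C1 sp2, C2 sp2, C3 sp, C4 sp, C5 sp3, C6 sp2, C7 sp2

C1 is sp2: 3 σ bonds, plus one π bond, 3 electron-density regions.
C2 has 3 σ bonds, plus one π bond: steric number 3 → sp2.
C3 is sp: 2 σ bonds, plus two π bonds, 2 electron-density regions.
C4 carries 2 σ bonds, plus two π bonds, giving a steric number of 2, so it is sp.
C5 carries 4 σ bonds, giving a steric number of 4, so it is sp3.
C6 is sp2: 3 σ bonds, plus one π bond, 3 electron-density regions.
C7 is sp2: 3 σ bonds, plus one π bond, 3 electron-density regions.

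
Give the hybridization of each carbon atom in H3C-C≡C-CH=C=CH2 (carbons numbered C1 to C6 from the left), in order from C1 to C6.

C1 sp3, C2 sp, C3 sp, C4 sp2, C5 sp, C6 sp2

C1 (4 σ bonds) has steric number 4: sp3.
C2: 2 σ bonds, plus two π bonds; 2 regions of electron density → sp.
C3 carries 2 σ bonds, plus two π bonds, giving a steric number of 2, so it is sp.
C4: 3 σ bonds, plus one π bond — 3 electron domains, sp2.
C5 carries 2 σ bonds, plus two π bonds, giving a steric number of 2, so it is sp.
C6: 3 σ bonds, plus one π bond — 3 electron domains, sp2.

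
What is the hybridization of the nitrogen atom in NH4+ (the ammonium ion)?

sp³

Four σ bonds, no lone pair → sp3, tetrahedral.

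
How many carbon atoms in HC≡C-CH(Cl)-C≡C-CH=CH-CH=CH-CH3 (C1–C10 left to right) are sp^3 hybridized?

C1: sp
C2: sp
C3: sp3 ✓
C4: sp
C5: sp
C6: sp2
C7: sp2
C8: sp2
C9: sp2
C10: sp3 ✓
C3, C10 → 2 sp3 carbons.

2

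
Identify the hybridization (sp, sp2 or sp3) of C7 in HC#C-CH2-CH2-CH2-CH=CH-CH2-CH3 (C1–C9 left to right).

C7: 3 σ bonds, plus one π bond; 3 regions of electron density → sp2.

sp^2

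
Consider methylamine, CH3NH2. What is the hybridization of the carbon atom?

The carbon atom: 4 σ bonds — 4 electron domains, sp3.

sp3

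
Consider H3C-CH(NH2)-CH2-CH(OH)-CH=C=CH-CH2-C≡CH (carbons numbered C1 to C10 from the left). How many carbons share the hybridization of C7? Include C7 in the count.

C7 is sp2 (one π bond).
C1: sp3
C2: sp3
C3: sp3
C4: sp3
C5: sp2 ✓
C6: sp
C7: sp2 ✓
C8: sp3
C9: sp
C10: sp
2 carbons are sp2.

2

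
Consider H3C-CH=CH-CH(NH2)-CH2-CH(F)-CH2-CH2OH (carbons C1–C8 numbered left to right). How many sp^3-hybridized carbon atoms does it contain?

C1: sp3 ✓
C2: sp2
C3: sp2
C4: sp3 ✓
C5: sp3 ✓
C6: sp3 ✓
C7: sp3 ✓
C8: sp3 ✓
C1, C4, C5, C6, C7, C8 → 6 sp3 carbons.

6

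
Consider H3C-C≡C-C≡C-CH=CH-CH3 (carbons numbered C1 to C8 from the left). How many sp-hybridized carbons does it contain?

4

C1: sp3
C2: sp ✓
C3: sp ✓
C4: sp ✓
C5: sp ✓
C6: sp2
C7: sp2
C8: sp3
C2, C3, C4, C5 → 4 sp carbons.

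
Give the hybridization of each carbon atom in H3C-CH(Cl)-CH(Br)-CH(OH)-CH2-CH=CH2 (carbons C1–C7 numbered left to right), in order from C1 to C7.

C1: 4 σ bonds; 4 regions of electron density → sp3.
C2 carries 4 σ bonds, giving a steric number of 4, so it is sp3.
C3 — 4 σ bonds. Steric number 4, so sp3.
C4: 4 σ bonds; 4 regions of electron density → sp3.
C5: 4 σ bonds — 4 electron domains, sp3.
C6: 3 σ bonds, plus one π bond; 3 regions of electron density → sp2.
C7 carries 3 σ bonds, plus one π bond, giving a steric number of 3, so it is sp2.

C1 sp3, C2 sp3, C3 sp3, C4 sp3, C5 sp3, C6 sp2, C7 sp2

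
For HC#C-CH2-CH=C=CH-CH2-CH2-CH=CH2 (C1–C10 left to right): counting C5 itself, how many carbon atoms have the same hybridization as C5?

C5 is sp (two π bonds).
C1: sp ✓
C2: sp ✓
C3: sp3
C4: sp2
C5: sp ✓
C6: sp2
C7: sp3
C8: sp3
C9: sp2
C10: sp2
3 carbons are sp.

3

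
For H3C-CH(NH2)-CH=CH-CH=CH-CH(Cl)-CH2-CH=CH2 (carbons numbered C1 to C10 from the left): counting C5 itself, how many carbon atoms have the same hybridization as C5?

6

C5 is sp2 (one π bond).
C1: sp3
C2: sp3
C3: sp2 ✓
C4: sp2 ✓
C5: sp2 ✓
C6: sp2 ✓
C7: sp3
C8: sp3
C9: sp2 ✓
C10: sp2 ✓
6 carbons are sp2.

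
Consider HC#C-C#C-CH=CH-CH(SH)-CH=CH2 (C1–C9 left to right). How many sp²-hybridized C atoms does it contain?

C1: sp
C2: sp
C3: sp
C4: sp
C5: sp2 ✓
C6: sp2 ✓
C7: sp3
C8: sp2 ✓
C9: sp2 ✓
C5, C6, C8, C9 → 4 sp2 carbons.

4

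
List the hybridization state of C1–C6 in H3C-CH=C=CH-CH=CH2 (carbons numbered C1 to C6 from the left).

C1 sp3, C2 sp2, C3 sp, C4 sp2, C5 sp2, C6 sp2

C1 carries 4 σ bonds, giving a steric number of 4, so it is sp3.
C2 carries 3 σ bonds, plus one π bond, giving a steric number of 3, so it is sp2.
C3 carries 2 σ bonds, plus two π bonds, giving a steric number of 2, so it is sp.
C4: 3 σ bonds, plus one π bond; 3 regions of electron density → sp2.
C5: 3 σ bonds, plus one π bond — 3 electron domains, sp2.
C6 has 3 σ bonds, plus one π bond: steric number 3 → sp2.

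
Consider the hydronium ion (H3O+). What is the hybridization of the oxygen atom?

sp3

Three σ bonds + one lone pair = steric number 4 → sp3.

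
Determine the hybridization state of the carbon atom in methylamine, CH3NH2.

The carbon atom — 4 σ bonds. Steric number 4, so sp3.

sp3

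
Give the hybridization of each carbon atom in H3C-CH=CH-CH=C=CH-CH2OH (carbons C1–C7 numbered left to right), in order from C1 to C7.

C1 sp3, C2 sp2, C3 sp2, C4 sp2, C5 sp, C6 sp2, C7 sp3

C1 carries 4 σ bonds, giving a steric number of 4, so it is sp3.
C2 carries 3 σ bonds, plus one π bond, giving a steric number of 3, so it is sp2.
C3 — 3 σ bonds, plus one π bond. Steric number 3, so sp2.
C4 is sp2: 3 σ bonds, plus one π bond, 3 electron-density regions.
C5: 2 σ bonds, plus two π bonds; 2 regions of electron density → sp.
C6 is sp2: 3 σ bonds, plus one π bond, 3 electron-density regions.
C7 carries 4 σ bonds, giving a steric number of 4, so it is sp3.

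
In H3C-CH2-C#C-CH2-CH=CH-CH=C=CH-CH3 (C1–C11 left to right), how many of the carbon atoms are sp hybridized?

C1: sp3
C2: sp3
C3: sp ✓
C4: sp ✓
C5: sp3
C6: sp2
C7: sp2
C8: sp2
C9: sp ✓
C10: sp2
C11: sp3
C3, C4, C9 → 3 sp carbons.

3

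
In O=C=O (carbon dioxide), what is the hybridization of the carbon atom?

Two σ bonds, two π bonds → steric number 2 → sp.

sp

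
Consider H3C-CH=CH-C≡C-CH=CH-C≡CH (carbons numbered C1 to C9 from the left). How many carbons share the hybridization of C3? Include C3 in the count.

C3 is sp2 (one π bond).
C1: sp3
C2: sp2 ✓
C3: sp2 ✓
C4: sp
C5: sp
C6: sp2 ✓
C7: sp2 ✓
C8: sp
C9: sp
4 carbons are sp2.

4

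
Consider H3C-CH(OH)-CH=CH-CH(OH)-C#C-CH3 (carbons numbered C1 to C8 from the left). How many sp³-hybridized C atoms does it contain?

C1: sp3 ✓
C2: sp3 ✓
C3: sp2
C4: sp2
C5: sp3 ✓
C6: sp
C7: sp
C8: sp3 ✓
C1, C2, C5, C8 → 4 sp3 carbons.

4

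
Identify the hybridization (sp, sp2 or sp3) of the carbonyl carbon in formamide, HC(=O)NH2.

The carbonyl carbon is sp2: 3 σ bonds, plus one π bond, 3 electron-density regions.

sp2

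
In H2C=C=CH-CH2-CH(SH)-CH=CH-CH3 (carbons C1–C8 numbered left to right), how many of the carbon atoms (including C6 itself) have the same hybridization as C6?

4

C6 is sp2 (one π bond).
C1: sp2 ✓
C2: sp
C3: sp2 ✓
C4: sp3
C5: sp3
C6: sp2 ✓
C7: sp2 ✓
C8: sp3
4 carbons are sp2.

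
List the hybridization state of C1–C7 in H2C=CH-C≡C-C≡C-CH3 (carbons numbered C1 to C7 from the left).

C1 (3 σ bonds, plus one π bond) has steric number 3: sp2.
C2 has 3 σ bonds, plus one π bond: steric number 3 → sp2.
C3: 2 σ bonds, plus two π bonds — 2 electron domains, sp.
C4: 2 σ bonds, plus two π bonds — 2 electron domains, sp.
C5 — 2 σ bonds, plus two π bonds. Steric number 2, so sp.
C6 carries 2 σ bonds, plus two π bonds, giving a steric number of 2, so it is sp.
C7 has 4 σ bonds: steric number 4 → sp3.

C1 sp2, C2 sp2, C3 sp, C4 sp, C5 sp, C6 sp, C7 sp3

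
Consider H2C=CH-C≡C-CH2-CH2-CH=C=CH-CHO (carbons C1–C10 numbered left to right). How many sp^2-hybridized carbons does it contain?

C1: sp2 ✓
C2: sp2 ✓
C3: sp
C4: sp
C5: sp3
C6: sp3
C7: sp2 ✓
C8: sp
C9: sp2 ✓
C10: sp2 ✓
C1, C2, C7, C9, C10 → 5 sp2 carbons.

5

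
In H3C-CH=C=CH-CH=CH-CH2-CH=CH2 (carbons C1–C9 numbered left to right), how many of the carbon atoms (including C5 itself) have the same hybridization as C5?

6

C5 is sp2 (one π bond).
C1: sp3
C2: sp2 ✓
C3: sp
C4: sp2 ✓
C5: sp2 ✓
C6: sp2 ✓
C7: sp3
C8: sp2 ✓
C9: sp2 ✓
6 carbons are sp2.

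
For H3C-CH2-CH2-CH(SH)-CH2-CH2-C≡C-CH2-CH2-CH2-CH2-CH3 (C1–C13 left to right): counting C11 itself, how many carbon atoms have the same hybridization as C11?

C11 is sp3 (only σ bonds).
C1: sp3 ✓
C2: sp3 ✓
C3: sp3 ✓
C4: sp3 ✓
C5: sp3 ✓
C6: sp3 ✓
C7: sp
C8: sp
C9: sp3 ✓
C10: sp3 ✓
C11: sp3 ✓
C12: sp3 ✓
C13: sp3 ✓
11 carbons are sp3.

11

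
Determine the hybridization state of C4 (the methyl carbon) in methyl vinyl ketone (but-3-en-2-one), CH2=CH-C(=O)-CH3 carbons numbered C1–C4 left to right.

sp³

C4 (the methyl carbon) has 4 σ bonds: steric number 4 → sp3.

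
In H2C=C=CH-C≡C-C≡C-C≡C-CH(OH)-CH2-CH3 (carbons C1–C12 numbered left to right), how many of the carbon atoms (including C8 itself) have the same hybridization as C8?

7

C8 is sp (two π bonds).
C1: sp2
C2: sp ✓
C3: sp2
C4: sp ✓
C5: sp ✓
C6: sp ✓
C7: sp ✓
C8: sp ✓
C9: sp ✓
C10: sp3
C11: sp3
C12: sp3
7 carbons are sp.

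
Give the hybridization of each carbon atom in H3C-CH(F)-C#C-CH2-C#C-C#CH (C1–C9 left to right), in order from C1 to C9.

C1 carries 4 σ bonds, giving a steric number of 4, so it is sp3.
C2 carries 4 σ bonds, giving a steric number of 4, so it is sp3.
C3 has 2 σ bonds, plus two π bonds: steric number 2 → sp.
C4 — 2 σ bonds, plus two π bonds. Steric number 2, so sp.
C5: 4 σ bonds — 4 electron domains, sp3.
C6 carries 2 σ bonds, plus two π bonds, giving a steric number of 2, so it is sp.
C7 has 2 σ bonds, plus two π bonds: steric number 2 → sp.
C8: 2 σ bonds, plus two π bonds; 2 regions of electron density → sp.
C9 (2 σ bonds, plus two π bonds) has steric number 2: sp.

C1 sp3, C2 sp3, C3 sp, C4 sp, C5 sp3, C6 sp, C7 sp, C8 sp, C9 sp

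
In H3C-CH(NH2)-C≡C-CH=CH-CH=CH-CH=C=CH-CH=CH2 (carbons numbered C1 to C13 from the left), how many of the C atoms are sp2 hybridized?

C1: sp3
C2: sp3
C3: sp
C4: sp
C5: sp2 ✓
C6: sp2 ✓
C7: sp2 ✓
C8: sp2 ✓
C9: sp2 ✓
C10: sp
C11: sp2 ✓
C12: sp2 ✓
C13: sp2 ✓
C5, C6, C7, C8, C9, C11, C12, C13 → 8 sp2 carbons.

8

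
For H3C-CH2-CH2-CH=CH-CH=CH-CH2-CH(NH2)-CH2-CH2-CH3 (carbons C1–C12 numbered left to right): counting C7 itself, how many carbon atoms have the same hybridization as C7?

C7 is sp2 (one π bond).
C1: sp3
C2: sp3
C3: sp3
C4: sp2 ✓
C5: sp2 ✓
C6: sp2 ✓
C7: sp2 ✓
C8: sp3
C9: sp3
C10: sp3
C11: sp3
C12: sp3
4 carbons are sp2.

4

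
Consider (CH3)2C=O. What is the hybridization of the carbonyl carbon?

The carbonyl carbon is sp2: 3 σ bonds, plus one π bond, 3 electron-density regions.

sp2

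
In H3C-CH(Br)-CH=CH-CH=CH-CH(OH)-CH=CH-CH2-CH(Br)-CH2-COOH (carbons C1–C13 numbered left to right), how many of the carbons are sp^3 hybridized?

6

C1: sp3 ✓
C2: sp3 ✓
C3: sp2
C4: sp2
C5: sp2
C6: sp2
C7: sp3 ✓
C8: sp2
C9: sp2
C10: sp3 ✓
C11: sp3 ✓
C12: sp3 ✓
C13: sp2
C1, C2, C7, C10, C11, C12 → 6 sp3 carbons.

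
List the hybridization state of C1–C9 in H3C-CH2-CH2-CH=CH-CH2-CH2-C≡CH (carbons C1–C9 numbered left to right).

C1 has 4 σ bonds: steric number 4 → sp3.
C2: 4 σ bonds; 4 regions of electron density → sp3.
C3 — 4 σ bonds. Steric number 4, so sp3.
C4 is sp2: 3 σ bonds, plus one π bond, 3 electron-density regions.
C5 has 3 σ bonds, plus one π bond: steric number 3 → sp2.
C6: 4 σ bonds; 4 regions of electron density → sp3.
C7: 4 σ bonds; 4 regions of electron density → sp3.
C8 carries 2 σ bonds, plus two π bonds, giving a steric number of 2, so it is sp.
C9 (2 σ bonds, plus two π bonds) has steric number 2: sp.

C1 sp3, C2 sp3, C3 sp3, C4 sp2, C5 sp2, C6 sp3, C7 sp3, C8 sp, C9 sp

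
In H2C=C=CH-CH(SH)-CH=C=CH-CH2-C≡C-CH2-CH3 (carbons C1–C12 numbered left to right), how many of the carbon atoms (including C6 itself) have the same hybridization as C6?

C6 is sp (two π bonds).
C1: sp2
C2: sp ✓
C3: sp2
C4: sp3
C5: sp2
C6: sp ✓
C7: sp2
C8: sp3
C9: sp ✓
C10: sp ✓
C11: sp3
C12: sp3
4 carbons are sp.

4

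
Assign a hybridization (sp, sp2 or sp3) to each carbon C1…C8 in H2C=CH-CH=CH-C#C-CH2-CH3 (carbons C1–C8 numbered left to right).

C1 sp2, C2 sp2, C3 sp2, C4 sp2, C5 sp, C6 sp, C7 sp3, C8 sp3

C1 (3 σ bonds, plus one π bond) has steric number 3: sp2.
C2 has 3 σ bonds, plus one π bond: steric number 3 → sp2.
C3 carries 3 σ bonds, plus one π bond, giving a steric number of 3, so it is sp2.
C4: 3 σ bonds, plus one π bond; 3 regions of electron density → sp2.
C5 carries 2 σ bonds, plus two π bonds, giving a steric number of 2, so it is sp.
C6 (2 σ bonds, plus two π bonds) has steric number 2: sp.
C7 (4 σ bonds) has steric number 4: sp3.
C8 is sp3: 4 σ bonds, 4 electron-density regions.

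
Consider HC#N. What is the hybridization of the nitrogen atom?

sp

The nitrogen atom — 1 σ bond and 1 lone pair, plus two π bonds. Steric number 2, so sp.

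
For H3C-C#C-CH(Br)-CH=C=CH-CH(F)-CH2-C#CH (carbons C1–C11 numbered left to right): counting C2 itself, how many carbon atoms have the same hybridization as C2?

5

C2 is sp (two π bonds).
C1: sp3
C2: sp ✓
C3: sp ✓
C4: sp3
C5: sp2
C6: sp ✓
C7: sp2
C8: sp3
C9: sp3
C10: sp ✓
C11: sp ✓
5 carbons are sp.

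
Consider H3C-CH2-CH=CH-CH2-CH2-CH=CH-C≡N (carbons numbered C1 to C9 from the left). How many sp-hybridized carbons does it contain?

1

C1: sp3
C2: sp3
C3: sp2
C4: sp2
C5: sp3
C6: sp3
C7: sp2
C8: sp2
C9: sp ✓
C9 → 1 sp carbon.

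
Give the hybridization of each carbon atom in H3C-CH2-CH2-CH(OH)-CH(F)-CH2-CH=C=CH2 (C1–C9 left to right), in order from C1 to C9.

C1 (4 σ bonds) has steric number 4: sp3.
C2: 4 σ bonds; 4 regions of electron density → sp3.
C3: 4 σ bonds — 4 electron domains, sp3.
C4 has 4 σ bonds: steric number 4 → sp3.
C5 is sp3: 4 σ bonds, 4 electron-density regions.
C6 carries 4 σ bonds, giving a steric number of 4, so it is sp3.
C7: 3 σ bonds, plus one π bond; 3 regions of electron density → sp2.
C8: 2 σ bonds, plus two π bonds — 2 electron domains, sp.
C9 has 3 σ bonds, plus one π bond: steric number 3 → sp2.

C1 sp3, C2 sp3, C3 sp3, C4 sp3, C5 sp3, C6 sp3, C7 sp2, C8 sp, C9 sp2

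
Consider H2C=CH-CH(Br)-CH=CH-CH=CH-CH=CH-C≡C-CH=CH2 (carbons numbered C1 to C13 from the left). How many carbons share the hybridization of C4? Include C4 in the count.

C4 is sp2 (one π bond).
C1: sp2 ✓
C2: sp2 ✓
C3: sp3
C4: sp2 ✓
C5: sp2 ✓
C6: sp2 ✓
C7: sp2 ✓
C8: sp2 ✓
C9: sp2 ✓
C10: sp
C11: sp
C12: sp2 ✓
C13: sp2 ✓
10 carbons are sp2.

10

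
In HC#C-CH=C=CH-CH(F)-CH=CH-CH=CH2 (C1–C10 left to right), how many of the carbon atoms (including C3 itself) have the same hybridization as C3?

6

C3 is sp2 (one π bond).
C1: sp
C2: sp
C3: sp2 ✓
C4: sp
C5: sp2 ✓
C6: sp3
C7: sp2 ✓
C8: sp2 ✓
C9: sp2 ✓
C10: sp2 ✓
6 carbons are sp2.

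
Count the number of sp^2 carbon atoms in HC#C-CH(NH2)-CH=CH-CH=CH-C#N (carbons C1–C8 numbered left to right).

C1: sp
C2: sp
C3: sp3
C4: sp2 ✓
C5: sp2 ✓
C6: sp2 ✓
C7: sp2 ✓
C8: sp
C4, C5, C6, C7 → 4 sp2 carbons.

4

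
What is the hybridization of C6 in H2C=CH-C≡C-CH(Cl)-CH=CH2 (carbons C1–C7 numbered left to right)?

C6 is sp2: 3 σ bonds, plus one π bond, 3 electron-density regions.

sp2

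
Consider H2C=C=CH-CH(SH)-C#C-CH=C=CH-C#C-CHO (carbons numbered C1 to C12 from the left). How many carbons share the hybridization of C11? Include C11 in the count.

6

C11 is sp (two π bonds).
C1: sp2
C2: sp ✓
C3: sp2
C4: sp3
C5: sp ✓
C6: sp ✓
C7: sp2
C8: sp ✓
C9: sp2
C10: sp ✓
C11: sp ✓
C12: sp2
6 carbons are sp.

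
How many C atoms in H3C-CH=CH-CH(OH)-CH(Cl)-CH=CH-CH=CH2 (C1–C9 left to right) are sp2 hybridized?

C1: sp3
C2: sp2 ✓
C3: sp2 ✓
C4: sp3
C5: sp3
C6: sp2 ✓
C7: sp2 ✓
C8: sp2 ✓
C9: sp2 ✓
C2, C3, C6, C7, C8, C9 → 6 sp2 carbons.

6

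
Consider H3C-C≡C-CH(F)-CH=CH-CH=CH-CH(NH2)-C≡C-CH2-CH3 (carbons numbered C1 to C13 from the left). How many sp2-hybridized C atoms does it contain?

4

C1: sp3
C2: sp
C3: sp
C4: sp3
C5: sp2 ✓
C6: sp2 ✓
C7: sp2 ✓
C8: sp2 ✓
C9: sp3
C10: sp
C11: sp
C12: sp3
C13: sp3
C5, C6, C7, C8 → 4 sp2 carbons.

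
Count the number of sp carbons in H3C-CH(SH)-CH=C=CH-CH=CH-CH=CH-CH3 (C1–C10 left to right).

1

C1: sp3
C2: sp3
C3: sp2
C4: sp ✓
C5: sp2
C6: sp2
C7: sp2
C8: sp2
C9: sp2
C10: sp3
C4 → 1 sp carbon.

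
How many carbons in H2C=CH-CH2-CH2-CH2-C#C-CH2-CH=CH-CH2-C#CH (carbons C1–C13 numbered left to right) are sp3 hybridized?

C1: sp2
C2: sp2
C3: sp3 ✓
C4: sp3 ✓
C5: sp3 ✓
C6: sp
C7: sp
C8: sp3 ✓
C9: sp2
C10: sp2
C11: sp3 ✓
C12: sp
C13: sp
C3, C4, C5, C8, C11 → 5 sp3 carbons.

5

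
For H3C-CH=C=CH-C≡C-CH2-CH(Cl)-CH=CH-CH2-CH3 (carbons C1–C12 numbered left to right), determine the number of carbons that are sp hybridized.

3

C1: sp3
C2: sp2
C3: sp ✓
C4: sp2
C5: sp ✓
C6: sp ✓
C7: sp3
C8: sp3
C9: sp2
C10: sp2
C11: sp3
C12: sp3
C3, C5, C6 → 3 sp carbons.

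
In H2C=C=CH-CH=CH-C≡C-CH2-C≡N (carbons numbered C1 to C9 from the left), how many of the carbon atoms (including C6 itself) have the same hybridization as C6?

4

C6 is sp (two π bonds).
C1: sp2
C2: sp ✓
C3: sp2
C4: sp2
C5: sp2
C6: sp ✓
C7: sp ✓
C8: sp3
C9: sp ✓
4 carbons are sp.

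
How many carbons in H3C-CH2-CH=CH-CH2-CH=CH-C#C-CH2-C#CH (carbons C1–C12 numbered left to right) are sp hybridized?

C1: sp3
C2: sp3
C3: sp2
C4: sp2
C5: sp3
C6: sp2
C7: sp2
C8: sp ✓
C9: sp ✓
C10: sp3
C11: sp ✓
C12: sp ✓
C8, C9, C11, C12 → 4 sp carbons.

4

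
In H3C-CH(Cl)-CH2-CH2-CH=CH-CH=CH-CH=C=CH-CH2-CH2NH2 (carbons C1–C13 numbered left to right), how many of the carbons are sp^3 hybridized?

C1: sp3 ✓
C2: sp3 ✓
C3: sp3 ✓
C4: sp3 ✓
C5: sp2
C6: sp2
C7: sp2
C8: sp2
C9: sp2
C10: sp
C11: sp2
C12: sp3 ✓
C13: sp3 ✓
C1, C2, C3, C4, C12, C13 → 6 sp3 carbons.

6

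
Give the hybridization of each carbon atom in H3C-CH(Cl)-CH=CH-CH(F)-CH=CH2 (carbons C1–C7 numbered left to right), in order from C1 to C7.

C1 sp3, C2 sp3, C3 sp2, C4 sp2, C5 sp3, C6 sp2, C7 sp2

C1: 4 σ bonds; 4 regions of electron density → sp3.
C2 — 4 σ bonds. Steric number 4, so sp3.
C3 has 3 σ bonds, plus one π bond: steric number 3 → sp2.
C4 — 3 σ bonds, plus one π bond. Steric number 3, so sp2.
C5: 4 σ bonds; 4 regions of electron density → sp3.
C6 — 3 σ bonds, plus one π bond. Steric number 3, so sp2.
C7 (3 σ bonds, plus one π bond) has steric number 3: sp2.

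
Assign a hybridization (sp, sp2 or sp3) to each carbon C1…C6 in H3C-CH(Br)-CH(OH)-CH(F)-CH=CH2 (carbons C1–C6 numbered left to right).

C1 sp3, C2 sp3, C3 sp3, C4 sp3, C5 sp2, C6 sp2

C1 carries 4 σ bonds, giving a steric number of 4, so it is sp3.
C2 has 4 σ bonds: steric number 4 → sp3.
C3 has 4 σ bonds: steric number 4 → sp3.
C4 (4 σ bonds) has steric number 4: sp3.
C5 — 3 σ bonds, plus one π bond. Steric number 3, so sp2.
C6 (3 σ bonds, plus one π bond) has steric number 3: sp2.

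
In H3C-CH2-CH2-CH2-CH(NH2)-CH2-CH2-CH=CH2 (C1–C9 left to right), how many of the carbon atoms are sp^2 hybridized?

C1: sp3
C2: sp3
C3: sp3
C4: sp3
C5: sp3
C6: sp3
C7: sp3
C8: sp2 ✓
C9: sp2 ✓
C8, C9 → 2 sp2 carbons.

2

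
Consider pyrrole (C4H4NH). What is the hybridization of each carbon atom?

Each carbon atom is sp2: 3 σ bonds, plus one π bond, 3 electron-density regions.

sp²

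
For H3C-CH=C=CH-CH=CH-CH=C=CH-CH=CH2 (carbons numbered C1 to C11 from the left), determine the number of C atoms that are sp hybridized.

2

C1: sp3
C2: sp2
C3: sp ✓
C4: sp2
C5: sp2
C6: sp2
C7: sp2
C8: sp ✓
C9: sp2
C10: sp2
C11: sp2
C3, C8 → 2 sp carbons.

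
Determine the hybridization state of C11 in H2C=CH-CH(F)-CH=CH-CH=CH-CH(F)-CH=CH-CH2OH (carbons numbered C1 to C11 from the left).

sp3

C11 — 4 σ bonds. Steric number 4, so sp3.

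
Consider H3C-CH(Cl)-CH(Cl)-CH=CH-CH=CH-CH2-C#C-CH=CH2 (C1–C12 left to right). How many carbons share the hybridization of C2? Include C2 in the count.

C2 is sp3 (only σ bonds).
C1: sp3 ✓
C2: sp3 ✓
C3: sp3 ✓
C4: sp2
C5: sp2
C6: sp2
C7: sp2
C8: sp3 ✓
C9: sp
C10: sp
C11: sp2
C12: sp2
4 carbons are sp3.

4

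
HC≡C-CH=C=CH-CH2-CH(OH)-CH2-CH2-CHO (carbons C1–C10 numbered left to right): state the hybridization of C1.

C1 (2 σ bonds, plus two π bonds) has steric number 2: sp.

sp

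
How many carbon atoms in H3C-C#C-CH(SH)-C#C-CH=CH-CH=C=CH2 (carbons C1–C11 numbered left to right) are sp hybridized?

5

C1: sp3
C2: sp ✓
C3: sp ✓
C4: sp3
C5: sp ✓
C6: sp ✓
C7: sp2
C8: sp2
C9: sp2
C10: sp ✓
C11: sp2
C2, C3, C5, C6, C10 → 5 sp carbons.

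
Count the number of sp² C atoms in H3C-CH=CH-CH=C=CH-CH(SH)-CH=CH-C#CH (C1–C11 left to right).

C1: sp3
C2: sp2 ✓
C3: sp2 ✓
C4: sp2 ✓
C5: sp
C6: sp2 ✓
C7: sp3
C8: sp2 ✓
C9: sp2 ✓
C10: sp
C11: sp
C2, C3, C4, C6, C8, C9 → 6 sp2 carbons.

6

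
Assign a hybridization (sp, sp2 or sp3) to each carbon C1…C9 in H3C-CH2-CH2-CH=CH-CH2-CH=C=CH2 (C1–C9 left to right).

C1 — 4 σ bonds. Steric number 4, so sp3.
C2 is sp3: 4 σ bonds, 4 electron-density regions.
C3 — 4 σ bonds. Steric number 4, so sp3.
C4 is sp2: 3 σ bonds, plus one π bond, 3 electron-density regions.
C5 is sp2: 3 σ bonds, plus one π bond, 3 electron-density regions.
C6 carries 4 σ bonds, giving a steric number of 4, so it is sp3.
C7 — 3 σ bonds, plus one π bond. Steric number 3, so sp2.
C8 carries 2 σ bonds, plus two π bonds, giving a steric number of 2, so it is sp.
C9 is sp2: 3 σ bonds, plus one π bond, 3 electron-density regions.

C1 sp3, C2 sp3, C3 sp3, C4 sp2, C5 sp2, C6 sp3, C7 sp2, C8 sp, C9 sp2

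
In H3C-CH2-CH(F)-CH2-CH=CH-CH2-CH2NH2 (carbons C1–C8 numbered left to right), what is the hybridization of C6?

sp²

C6: 3 σ bonds, plus one π bond; 3 regions of electron density → sp2.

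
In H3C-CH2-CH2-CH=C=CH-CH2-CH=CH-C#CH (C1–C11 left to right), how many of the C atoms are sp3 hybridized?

C1: sp3 ✓
C2: sp3 ✓
C3: sp3 ✓
C4: sp2
C5: sp
C6: sp2
C7: sp3 ✓
C8: sp2
C9: sp2
C10: sp
C11: sp
C1, C2, C3, C7 → 4 sp3 carbons.

4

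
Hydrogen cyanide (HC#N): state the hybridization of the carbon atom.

The carbon atom: 2 σ bonds, plus two π bonds — 2 electron domains, sp.

sp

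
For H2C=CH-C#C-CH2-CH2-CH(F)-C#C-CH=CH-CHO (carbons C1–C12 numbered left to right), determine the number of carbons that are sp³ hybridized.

C1: sp2
C2: sp2
C3: sp
C4: sp
C5: sp3 ✓
C6: sp3 ✓
C7: sp3 ✓
C8: sp
C9: sp
C10: sp2
C11: sp2
C12: sp2
C5, C6, C7 → 3 sp3 carbons.

3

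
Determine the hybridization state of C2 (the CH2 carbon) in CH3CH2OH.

C2 (the CH2 carbon) is sp3: 4 σ bonds, 4 electron-density regions.

sp3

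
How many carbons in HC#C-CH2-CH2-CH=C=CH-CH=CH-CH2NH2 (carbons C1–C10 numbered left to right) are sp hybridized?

C1: sp ✓
C2: sp ✓
C3: sp3
C4: sp3
C5: sp2
C6: sp ✓
C7: sp2
C8: sp2
C9: sp2
C10: sp3
C1, C2, C6 → 3 sp carbons.

3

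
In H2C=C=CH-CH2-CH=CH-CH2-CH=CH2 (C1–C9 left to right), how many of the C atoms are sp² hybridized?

C1: sp2 ✓
C2: sp
C3: sp2 ✓
C4: sp3
C5: sp2 ✓
C6: sp2 ✓
C7: sp3
C8: sp2 ✓
C9: sp2 ✓
C1, C3, C5, C6, C8, C9 → 6 sp2 carbons.

6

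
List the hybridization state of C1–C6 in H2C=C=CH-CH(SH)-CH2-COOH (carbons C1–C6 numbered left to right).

C1: 3 σ bonds, plus one π bond — 3 electron domains, sp2.
C2 has 2 σ bonds, plus two π bonds: steric number 2 → sp.
C3 is sp2: 3 σ bonds, plus one π bond, 3 electron-density regions.
C4: 4 σ bonds; 4 regions of electron density → sp3.
C5 has 4 σ bonds: steric number 4 → sp3.
C6 — 3 σ bonds, plus one π bond. Steric number 3, so sp2.

C1 sp2, C2 sp, C3 sp2, C4 sp3, C5 sp3, C6 sp2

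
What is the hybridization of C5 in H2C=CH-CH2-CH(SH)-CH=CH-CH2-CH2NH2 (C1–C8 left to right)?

sp^2

C5: 3 σ bonds, plus one π bond; 3 regions of electron density → sp2.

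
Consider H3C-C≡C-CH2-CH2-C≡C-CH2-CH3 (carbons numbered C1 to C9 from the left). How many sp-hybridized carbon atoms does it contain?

4

C1: sp3
C2: sp ✓
C3: sp ✓
C4: sp3
C5: sp3
C6: sp ✓
C7: sp ✓
C8: sp3
C9: sp3
C2, C3, C6, C7 → 4 sp carbons.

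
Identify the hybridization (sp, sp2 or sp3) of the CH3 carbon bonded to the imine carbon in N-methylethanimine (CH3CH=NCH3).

The CH3 carbon bonded to the imine carbon is sp3: 4 σ bonds, 4 electron-density regions.

sp³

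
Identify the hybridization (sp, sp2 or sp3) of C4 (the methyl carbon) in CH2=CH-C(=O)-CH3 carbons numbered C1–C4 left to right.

C4 (the methyl carbon) — 4 σ bonds. Steric number 4, so sp3.

sp³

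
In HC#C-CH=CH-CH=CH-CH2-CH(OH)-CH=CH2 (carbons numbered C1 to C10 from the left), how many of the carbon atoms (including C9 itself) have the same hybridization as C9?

6

C9 is sp2 (one π bond).
C1: sp
C2: sp
C3: sp2 ✓
C4: sp2 ✓
C5: sp2 ✓
C6: sp2 ✓
C7: sp3
C8: sp3
C9: sp2 ✓
C10: sp2 ✓
6 carbons are sp2.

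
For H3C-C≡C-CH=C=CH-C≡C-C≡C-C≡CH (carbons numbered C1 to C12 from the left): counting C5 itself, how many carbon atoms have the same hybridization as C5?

9

C5 is sp (two π bonds).
C1: sp3
C2: sp ✓
C3: sp ✓
C4: sp2
C5: sp ✓
C6: sp2
C7: sp ✓
C8: sp ✓
C9: sp ✓
C10: sp ✓
C11: sp ✓
C12: sp ✓
9 carbons are sp.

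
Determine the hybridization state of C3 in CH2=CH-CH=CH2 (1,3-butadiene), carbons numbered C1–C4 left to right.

sp²

C3 has 3 σ bonds, plus one π bond: steric number 3 → sp2.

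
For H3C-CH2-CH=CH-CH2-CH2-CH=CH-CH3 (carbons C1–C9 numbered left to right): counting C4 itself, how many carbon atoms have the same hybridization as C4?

4

C4 is sp2 (one π bond).
C1: sp3
C2: sp3
C3: sp2 ✓
C4: sp2 ✓
C5: sp3
C6: sp3
C7: sp2 ✓
C8: sp2 ✓
C9: sp3
4 carbons are sp2.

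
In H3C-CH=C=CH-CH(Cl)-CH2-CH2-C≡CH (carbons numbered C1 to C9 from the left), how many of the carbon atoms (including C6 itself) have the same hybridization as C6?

4

C6 is sp3 (only σ bonds).
C1: sp3 ✓
C2: sp2
C3: sp
C4: sp2
C5: sp3 ✓
C6: sp3 ✓
C7: sp3 ✓
C8: sp
C9: sp
4 carbons are sp3.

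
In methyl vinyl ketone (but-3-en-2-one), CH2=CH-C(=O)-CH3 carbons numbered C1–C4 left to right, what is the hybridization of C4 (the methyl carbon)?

C4 (the methyl carbon) is sp3: 4 σ bonds, 4 electron-density regions.

sp^3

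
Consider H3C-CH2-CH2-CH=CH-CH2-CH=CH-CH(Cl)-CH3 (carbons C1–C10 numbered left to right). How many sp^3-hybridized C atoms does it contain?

C1: sp3 ✓
C2: sp3 ✓
C3: sp3 ✓
C4: sp2
C5: sp2
C6: sp3 ✓
C7: sp2
C8: sp2
C9: sp3 ✓
C10: sp3 ✓
C1, C2, C3, C6, C9, C10 → 6 sp3 carbons.

6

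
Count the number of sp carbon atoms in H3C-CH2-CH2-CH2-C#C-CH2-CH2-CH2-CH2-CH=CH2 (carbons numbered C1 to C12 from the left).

C1: sp3
C2: sp3
C3: sp3
C4: sp3
C5: sp ✓
C6: sp ✓
C7: sp3
C8: sp3
C9: sp3
C10: sp3
C11: sp2
C12: sp2
C5, C6 → 2 sp carbons.

2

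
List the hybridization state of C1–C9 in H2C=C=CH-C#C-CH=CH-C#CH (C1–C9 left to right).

C1 sp2, C2 sp, C3 sp2, C4 sp, C5 sp, C6 sp2, C7 sp2, C8 sp, C9 sp

C1: 3 σ bonds, plus one π bond; 3 regions of electron density → sp2.
C2 is sp: 2 σ bonds, plus two π bonds, 2 electron-density regions.
C3 carries 3 σ bonds, plus one π bond, giving a steric number of 3, so it is sp2.
C4 carries 2 σ bonds, plus two π bonds, giving a steric number of 2, so it is sp.
C5: 2 σ bonds, plus two π bonds — 2 electron domains, sp.
C6 carries 3 σ bonds, plus one π bond, giving a steric number of 3, so it is sp2.
C7 carries 3 σ bonds, plus one π bond, giving a steric number of 3, so it is sp2.
C8 carries 2 σ bonds, plus two π bonds, giving a steric number of 2, so it is sp.
C9: 2 σ bonds, plus two π bonds — 2 electron domains, sp.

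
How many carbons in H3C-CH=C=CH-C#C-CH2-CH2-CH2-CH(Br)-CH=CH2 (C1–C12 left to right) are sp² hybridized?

C1: sp3
C2: sp2 ✓
C3: sp
C4: sp2 ✓
C5: sp
C6: sp
C7: sp3
C8: sp3
C9: sp3
C10: sp3
C11: sp2 ✓
C12: sp2 ✓
C2, C4, C11, C12 → 4 sp2 carbons.

4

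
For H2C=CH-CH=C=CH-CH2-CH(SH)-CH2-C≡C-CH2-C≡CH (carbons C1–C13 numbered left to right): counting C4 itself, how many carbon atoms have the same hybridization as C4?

C4 is sp (two π bonds).
C1: sp2
C2: sp2
C3: sp2
C4: sp ✓
C5: sp2
C6: sp3
C7: sp3
C8: sp3
C9: sp ✓
C10: sp ✓
C11: sp3
C12: sp ✓
C13: sp ✓
5 carbons are sp.

5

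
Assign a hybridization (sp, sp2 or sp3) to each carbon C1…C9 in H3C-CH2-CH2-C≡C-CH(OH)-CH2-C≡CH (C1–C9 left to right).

C1 carries 4 σ bonds, giving a steric number of 4, so it is sp3.
C2 carries 4 σ bonds, giving a steric number of 4, so it is sp3.
C3 — 4 σ bonds. Steric number 4, so sp3.
C4 (2 σ bonds, plus two π bonds) has steric number 2: sp.
C5 — 2 σ bonds, plus two π bonds. Steric number 2, so sp.
C6: 4 σ bonds; 4 regions of electron density → sp3.
C7 carries 4 σ bonds, giving a steric number of 4, so it is sp3.
C8 (2 σ bonds, plus two π bonds) has steric number 2: sp.
C9 is sp: 2 σ bonds, plus two π bonds, 2 electron-density regions.

C1 sp3, C2 sp3, C3 sp3, C4 sp, C5 sp, C6 sp3, C7 sp3, C8 sp, C9 sp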